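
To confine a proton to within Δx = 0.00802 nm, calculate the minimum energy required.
80.650 meV

Localizing a particle requires giving it sufficient momentum uncertainty:

1. From uncertainty principle: Δp ≥ ℏ/(2Δx)
   Δp_min = (1.055e-34 J·s) / (2 × 8.020e-12 m)
   Δp_min = 6.575e-24 kg·m/s

2. This momentum uncertainty corresponds to kinetic energy:
   KE ≈ (Δp)²/(2m) = (6.575e-24)²/(2 × 1.673e-27 kg)
   KE = 1.292e-20 J = 80.650 meV

Tighter localization requires more energy.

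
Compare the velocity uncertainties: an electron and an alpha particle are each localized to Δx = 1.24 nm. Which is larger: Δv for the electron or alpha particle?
The electron has the larger minimum velocity uncertainty, by a ratio of 7294.3.

For both particles, Δp_min = ℏ/(2Δx) = 4.252e-26 kg·m/s (same for both).

The velocity uncertainty is Δv = Δp/m:
- electron: Δv = 4.252e-26 / 9.109e-31 = 4.668e+04 m/s = 46.680 km/s
- alpha particle: Δv = 4.252e-26 / 6.645e-27 = 6.400e+00 m/s = 6.400 m/s

Ratio: 4.668e+04 / 6.400e+00 = 7294.3

The lighter particle has larger velocity uncertainty because Δv ∝ 1/m.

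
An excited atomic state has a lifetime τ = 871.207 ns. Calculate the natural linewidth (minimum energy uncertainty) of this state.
377.759 peV

Using the energy-time uncertainty principle:
ΔEΔt ≥ ℏ/2

The lifetime τ represents the time uncertainty Δt.
The natural linewidth (minimum energy uncertainty) is:

ΔE = ℏ/(2τ)
ΔE = (1.055e-34 J·s) / (2 × 8.712e-07 s)
ΔE = 6.052e-29 J = 377.759 peV

This natural linewidth limits the precision of spectroscopic measurements.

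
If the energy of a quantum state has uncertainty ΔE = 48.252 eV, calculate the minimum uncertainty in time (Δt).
6.821 as

Using the energy-time uncertainty principle:
ΔEΔt ≥ ℏ/2

The minimum uncertainty in time is:
Δt_min = ℏ/(2ΔE)
Δt_min = (1.055e-34 J·s) / (2 × 7.731e-18 J)
Δt_min = 6.821e-18 s = 6.821 as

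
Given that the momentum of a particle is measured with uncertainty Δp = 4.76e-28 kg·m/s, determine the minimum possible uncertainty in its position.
110.774 nm

Using the Heisenberg uncertainty principle:
ΔxΔp ≥ ℏ/2

The minimum uncertainty in position is:
Δx_min = ℏ/(2Δp)
Δx_min = (1.055e-34 J·s) / (2 × 4.760e-28 kg·m/s)
Δx_min = 1.108e-07 m = 110.774 nm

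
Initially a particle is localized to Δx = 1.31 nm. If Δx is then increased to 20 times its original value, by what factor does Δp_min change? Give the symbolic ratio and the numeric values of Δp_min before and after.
Original Δp_min = 4.025 × 10^-26 kg·m/s; new Δp'_min = 2.013 × 10^-27 kg·m/s; ratio Δp'_min/Δp_min = 1/20.

From the uncertainty principle ΔxΔp ≥ ℏ/2, the minimum momentum uncertainty is Δp_min = ℏ/(2Δx).

Original (Δx = 1.31 nm = 1.310e-09 m):
Δp_min = (1.055e-34 J·s)/(2 × 1.310e-09 m) = 4.025e-26 kg·m/s

When Δx → 20Δx:
Δp'_min = ℏ/(2 × 20Δx) = (1/20) × ℏ/(2Δx) = (1/20) × Δp_min
Δp'_min = 1/20 × 4.025e-26 kg·m/s = 2.013e-27 kg·m/s

Since Δp_min ∝ 1/Δx, when Δx is increased to 20 times its original value, Δp_min decreases to 1/20 of its original value.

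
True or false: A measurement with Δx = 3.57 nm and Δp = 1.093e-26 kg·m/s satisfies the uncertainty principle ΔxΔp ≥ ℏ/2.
No, it violates the uncertainty principle (impossible measurement).

Calculate the product ΔxΔp:
ΔxΔp = (3.570e-09 m) × (1.093e-26 kg·m/s)
ΔxΔp = 3.902e-35 J·s

Compare to the minimum allowed value ℏ/2:
ℏ/2 = 5.273e-35 J·s

Since ΔxΔp = 3.902e-35 J·s < 5.273e-35 J·s = ℏ/2,
the measurement violates the uncertainty principle.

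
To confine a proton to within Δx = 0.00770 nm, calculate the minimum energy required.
87.493 meV

Localizing a particle requires giving it sufficient momentum uncertainty:

1. From uncertainty principle: Δp ≥ ℏ/(2Δx)
   Δp_min = (1.055e-34 J·s) / (2 × 7.700e-12 m)
   Δp_min = 6.848e-24 kg·m/s

2. This momentum uncertainty corresponds to kinetic energy:
   KE ≈ (Δp)²/(2m) = (6.848e-24)²/(2 × 1.673e-27 kg)
   KE = 1.402e-20 J = 87.493 meV

Tighter localization requires more energy.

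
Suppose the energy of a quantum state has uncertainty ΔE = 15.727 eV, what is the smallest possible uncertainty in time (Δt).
20.926 as

Using the energy-time uncertainty principle:
ΔEΔt ≥ ℏ/2

The minimum uncertainty in time is:
Δt_min = ℏ/(2ΔE)
Δt_min = (1.055e-34 J·s) / (2 × 2.520e-18 J)
Δt_min = 2.093e-17 s = 20.926 as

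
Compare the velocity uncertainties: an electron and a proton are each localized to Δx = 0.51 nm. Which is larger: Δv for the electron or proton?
The electron has the larger minimum velocity uncertainty, by a ratio of 1836.2.

For both particles, Δp_min = ℏ/(2Δx) = 1.034e-25 kg·m/s (same for both).

The velocity uncertainty is Δv = Δp/m:
- electron: Δv = 1.034e-25 / 9.109e-31 = 1.135e+05 m/s = 113.498 km/s
- proton: Δv = 1.034e-25 / 1.673e-27 = 6.181e+01 m/s = 61.813 m/s

Ratio: 1.135e+05 / 6.181e+01 = 1836.2

The lighter particle has larger velocity uncertainty because Δv ∝ 1/m.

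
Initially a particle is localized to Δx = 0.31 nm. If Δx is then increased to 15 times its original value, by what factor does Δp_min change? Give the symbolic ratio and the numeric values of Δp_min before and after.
Original Δp_min = 1.701 × 10^-25 kg·m/s; new Δp'_min = 1.134 × 10^-26 kg·m/s; ratio Δp'_min/Δp_min = 1/15.

From the uncertainty principle ΔxΔp ≥ ℏ/2, the minimum momentum uncertainty is Δp_min = ℏ/(2Δx).

Original (Δx = 0.31 nm = 3.100e-10 m):
Δp_min = (1.055e-34 J·s)/(2 × 3.100e-10 m) = 1.701e-25 kg·m/s

When Δx → 15Δx:
Δp'_min = ℏ/(2 × 15Δx) = (1/15) × ℏ/(2Δx) = (1/15) × Δp_min
Δp'_min = 1/15 × 1.701e-25 kg·m/s = 1.134e-26 kg·m/s

Since Δp_min ∝ 1/Δx, when Δx is increased to 15 times its original value, Δp_min decreases to 1/15 of its original value.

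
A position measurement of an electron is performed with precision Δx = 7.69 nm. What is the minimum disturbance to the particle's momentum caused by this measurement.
6.857 × 10^-27 kg·m/s

The uncertainty principle implies that measuring position disturbs momentum:
ΔxΔp ≥ ℏ/2

When we measure position with precision Δx, we necessarily introduce a momentum uncertainty:
Δp ≥ ℏ/(2Δx)
Δp_min = (1.055e-34 J·s) / (2 × 7.690e-09 m)
Δp_min = 6.857e-27 kg·m/s

The more precisely we measure position, the greater the momentum disturbance.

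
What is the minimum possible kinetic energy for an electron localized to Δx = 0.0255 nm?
14.648 eV

Localizing a particle requires giving it sufficient momentum uncertainty:

1. From uncertainty principle: Δp ≥ ℏ/(2Δx)
   Δp_min = (1.055e-34 J·s) / (2 × 2.550e-11 m)
   Δp_min = 2.068e-24 kg·m/s

2. This momentum uncertainty corresponds to kinetic energy:
   KE ≈ (Δp)²/(2m) = (2.068e-24)²/(2 × 9.109e-31 kg)
   KE = 2.347e-18 J = 14.648 eV

Tighter localization requires more energy.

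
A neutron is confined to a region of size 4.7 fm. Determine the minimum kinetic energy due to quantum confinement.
234.509 keV

Using the uncertainty principle:

1. Position uncertainty: Δx ≈ 4.700e-15 m
2. Minimum momentum uncertainty: Δp = ℏ/(2Δx) = 1.122e-20 kg·m/s
3. Minimum kinetic energy:
   KE = (Δp)²/(2m) = (1.122e-20)²/(2 × 1.675e-27 kg)
   KE = 3.757e-14 J = 234.509 keV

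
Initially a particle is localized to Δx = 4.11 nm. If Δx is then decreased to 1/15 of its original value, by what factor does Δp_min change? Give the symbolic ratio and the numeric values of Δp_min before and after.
Original Δp_min = 1.283 × 10^-26 kg·m/s; new Δp'_min = 1.924 × 10^-25 kg·m/s; ratio Δp'_min/Δp_min = 15.

From the uncertainty principle ΔxΔp ≥ ℏ/2, the minimum momentum uncertainty is Δp_min = ℏ/(2Δx).

Original (Δx = 4.11 nm = 4.110e-09 m):
Δp_min = (1.055e-34 J·s)/(2 × 4.110e-09 m) = 1.283e-26 kg·m/s

When Δx → (1/15)Δx:
Δp'_min = ℏ/(2 × (1/15)Δx) = 15 × ℏ/(2Δx) = 15 × Δp_min
Δp'_min = 15 × 1.283e-26 kg·m/s = 1.924e-25 kg·m/s

Since Δp_min ∝ 1/Δx, when Δx is decreased to 1/15 of its original value, Δp_min increases to 15 times its original value.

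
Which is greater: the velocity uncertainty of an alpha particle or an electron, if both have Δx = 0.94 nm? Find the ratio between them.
The electron has the larger minimum velocity uncertainty, by a ratio of 7294.3.

For both particles, Δp_min = ℏ/(2Δx) = 5.609e-26 kg·m/s (same for both).

The velocity uncertainty is Δv = Δp/m:
- alpha particle: Δv = 5.609e-26 / 6.645e-27 = 8.442e+00 m/s = 8.442 m/s
- electron: Δv = 5.609e-26 / 9.109e-31 = 6.158e+04 m/s = 61.579 km/s

Ratio: 6.158e+04 / 8.442e+00 = 7294.3

The lighter particle has larger velocity uncertainty because Δv ∝ 1/m.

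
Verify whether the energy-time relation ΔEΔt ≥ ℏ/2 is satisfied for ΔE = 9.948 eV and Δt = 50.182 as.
Yes, it satisfies the uncertainty relation.

Calculate the product ΔEΔt:
ΔE = 9.948 eV = 1.594e-18 J
ΔEΔt = (1.594e-18 J) × (5.018e-17 s)
ΔEΔt = 7.998e-35 J·s

Compare to the minimum allowed value ℏ/2:
ℏ/2 = 5.273e-35 J·s

Since ΔEΔt = 7.998e-35 J·s ≥ 5.273e-35 J·s = ℏ/2,
this satisfies the uncertainty relation.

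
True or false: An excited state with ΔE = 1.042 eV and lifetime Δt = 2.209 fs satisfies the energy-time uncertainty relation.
Yes, it satisfies the uncertainty relation.

Calculate the product ΔEΔt:
ΔE = 1.042 eV = 1.669e-19 J
ΔEΔt = (1.669e-19 J) × (2.209e-15 s)
ΔEΔt = 3.688e-34 J·s

Compare to the minimum allowed value ℏ/2:
ℏ/2 = 5.273e-35 J·s

Since ΔEΔt = 3.688e-34 J·s ≥ 5.273e-35 J·s = ℏ/2,
this satisfies the uncertainty relation.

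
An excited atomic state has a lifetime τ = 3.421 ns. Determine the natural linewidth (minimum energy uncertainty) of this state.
96.202 neV

Using the energy-time uncertainty principle:
ΔEΔt ≥ ℏ/2

The lifetime τ represents the time uncertainty Δt.
The natural linewidth (minimum energy uncertainty) is:

ΔE = ℏ/(2τ)
ΔE = (1.055e-34 J·s) / (2 × 3.421e-09 s)
ΔE = 1.541e-26 J = 96.202 neV

This natural linewidth limits the precision of spectroscopic measurements.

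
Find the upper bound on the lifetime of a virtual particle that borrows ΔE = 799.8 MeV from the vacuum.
4.115 × 10^-25 s

Using the energy-time uncertainty principle:
ΔEΔt ≥ ℏ/2

For a virtual particle borrowing energy ΔE, the maximum lifetime is:
Δt_max = ℏ/(2ΔE)

Converting energy:
ΔE = 799.8 MeV = 1.281e-10 J

Δt_max = (1.055e-34 J·s) / (2 × 1.281e-10 J)
Δt_max = 4.115e-25 s = 4.115 × 10^-25 s

Virtual particles with higher borrowed energy exist for shorter times.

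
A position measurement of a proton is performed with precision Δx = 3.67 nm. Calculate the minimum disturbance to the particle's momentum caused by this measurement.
1.437 × 10^-26 kg·m/s

The uncertainty principle implies that measuring position disturbs momentum:
ΔxΔp ≥ ℏ/2

When we measure position with precision Δx, we necessarily introduce a momentum uncertainty:
Δp ≥ ℏ/(2Δx)
Δp_min = (1.055e-34 J·s) / (2 × 3.670e-09 m)
Δp_min = 1.437e-26 kg·m/s

The more precisely we measure position, the greater the momentum disturbance.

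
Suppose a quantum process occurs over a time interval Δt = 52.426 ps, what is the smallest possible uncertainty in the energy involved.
6.278 μeV

Using the energy-time uncertainty principle:
ΔEΔt ≥ ℏ/2

The minimum uncertainty in energy is:
ΔE_min = ℏ/(2Δt)
ΔE_min = (1.055e-34 J·s) / (2 × 5.243e-11 s)
ΔE_min = 1.006e-24 J = 6.278 μeV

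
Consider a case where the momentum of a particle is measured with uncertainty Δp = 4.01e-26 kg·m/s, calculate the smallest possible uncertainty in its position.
1.315 nm

Using the Heisenberg uncertainty principle:
ΔxΔp ≥ ℏ/2

The minimum uncertainty in position is:
Δx_min = ℏ/(2Δp)
Δx_min = (1.055e-34 J·s) / (2 × 4.010e-26 kg·m/s)
Δx_min = 1.315e-09 m = 1.315 nm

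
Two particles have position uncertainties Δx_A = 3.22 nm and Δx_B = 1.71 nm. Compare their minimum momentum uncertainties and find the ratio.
Particle B has the larger minimum momentum uncertainty, by a factor of 1.88.

For each particle, the minimum momentum uncertainty is Δp_min = ℏ/(2Δx):

Particle A: Δp_A = ℏ/(2×3.220e-09 m) = 1.638e-26 kg·m/s
Particle B: Δp_B = ℏ/(2×1.710e-09 m) = 3.084e-26 kg·m/s

Ratio: Δp_B/Δp_A = 1.88

Since Δp_min ∝ 1/Δx, the particle with smaller position uncertainty (B) has larger momentum uncertainty.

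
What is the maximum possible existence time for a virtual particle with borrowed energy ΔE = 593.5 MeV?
5.545 × 10^-25 s

Using the energy-time uncertainty principle:
ΔEΔt ≥ ℏ/2

For a virtual particle borrowing energy ΔE, the maximum lifetime is:
Δt_max = ℏ/(2ΔE)

Converting energy:
ΔE = 593.5 MeV = 9.509e-11 J

Δt_max = (1.055e-34 J·s) / (2 × 9.509e-11 J)
Δt_max = 5.545e-25 s = 5.545 × 10^-25 s

Virtual particles with higher borrowed energy exist for shorter times.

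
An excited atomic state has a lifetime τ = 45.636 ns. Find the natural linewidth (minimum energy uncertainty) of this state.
7.212 neV

Using the energy-time uncertainty principle:
ΔEΔt ≥ ℏ/2

The lifetime τ represents the time uncertainty Δt.
The natural linewidth (minimum energy uncertainty) is:

ΔE = ℏ/(2τ)
ΔE = (1.055e-34 J·s) / (2 × 4.564e-08 s)
ΔE = 1.155e-27 J = 7.212 neV

This natural linewidth limits the precision of spectroscopic measurements.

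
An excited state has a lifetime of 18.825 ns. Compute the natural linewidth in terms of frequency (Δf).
4.227 MHz

Using the energy-time uncertainty principle and E = hf:
ΔEΔt ≥ ℏ/2
hΔf·Δt ≥ ℏ/2

The minimum frequency uncertainty is:
Δf = ℏ/(2hτ) = 1/(4πτ)
Δf = 1/(4π × 1.882e-08 s)
Δf = 4.227e+06 Hz = 4.227 MHz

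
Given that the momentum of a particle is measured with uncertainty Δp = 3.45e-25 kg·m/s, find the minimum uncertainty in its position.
152.836 pm

Using the Heisenberg uncertainty principle:
ΔxΔp ≥ ℏ/2

The minimum uncertainty in position is:
Δx_min = ℏ/(2Δp)
Δx_min = (1.055e-34 J·s) / (2 × 3.450e-25 kg·m/s)
Δx_min = 1.528e-10 m = 152.836 pm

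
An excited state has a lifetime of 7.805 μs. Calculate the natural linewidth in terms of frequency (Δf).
10.196 kHz

Using the energy-time uncertainty principle and E = hf:
ΔEΔt ≥ ℏ/2
hΔf·Δt ≥ ℏ/2

The minimum frequency uncertainty is:
Δf = ℏ/(2hτ) = 1/(4πτ)
Δf = 1/(4π × 7.805e-06 s)
Δf = 1.020e+04 Hz = 10.196 kHz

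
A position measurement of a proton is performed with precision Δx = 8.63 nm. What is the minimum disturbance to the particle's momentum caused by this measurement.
6.110 × 10^-27 kg·m/s

The uncertainty principle implies that measuring position disturbs momentum:
ΔxΔp ≥ ℏ/2

When we measure position with precision Δx, we necessarily introduce a momentum uncertainty:
Δp ≥ ℏ/(2Δx)
Δp_min = (1.055e-34 J·s) / (2 × 8.630e-09 m)
Δp_min = 6.110e-27 kg·m/s

The more precisely we measure position, the greater the momentum disturbance.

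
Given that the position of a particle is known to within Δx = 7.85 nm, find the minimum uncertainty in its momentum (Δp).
6.717 × 10^-27 kg·m/s

Using the Heisenberg uncertainty principle:
ΔxΔp ≥ ℏ/2

The minimum uncertainty in momentum is:
Δp_min = ℏ/(2Δx)
Δp_min = (1.055e-34 J·s) / (2 × 7.850e-09 m)
Δp_min = 6.717e-27 kg·m/s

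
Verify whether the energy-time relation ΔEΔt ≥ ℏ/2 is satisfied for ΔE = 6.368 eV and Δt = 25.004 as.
No, it violates the uncertainty relation.

Calculate the product ΔEΔt:
ΔE = 6.368 eV = 1.020e-18 J
ΔEΔt = (1.020e-18 J) × (2.500e-17 s)
ΔEΔt = 2.551e-35 J·s

Compare to the minimum allowed value ℏ/2:
ℏ/2 = 5.273e-35 J·s

Since ΔEΔt = 2.551e-35 J·s < 5.273e-35 J·s = ℏ/2,
this violates the uncertainty relation.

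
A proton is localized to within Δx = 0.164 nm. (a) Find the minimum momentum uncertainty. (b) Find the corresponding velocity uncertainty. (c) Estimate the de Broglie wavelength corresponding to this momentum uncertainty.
(a) Δp_min = 3.215 × 10^-25 kg·m/s
(b) Δv_min = 192.223 m/s
(c) λ_dB = 2.061 nm

Step-by-step:

(a) From the uncertainty principle:
Δp_min = ℏ/(2Δx) = (1.055e-34 J·s)/(2 × 1.640e-10 m) = 3.215e-25 kg·m/s

(b) The velocity uncertainty:
Δv = Δp/m = (3.215e-25 kg·m/s)/(1.673e-27 kg) = 1.922e+02 m/s = 192.223 m/s

(c) The de Broglie wavelength for this momentum:
λ = h/p = (6.626e-34 J·s)/(3.215e-25 kg·m/s) = 2.061e-09 m = 2.061 nm

Note: The de Broglie wavelength is comparable to the localization size, as expected from wave-particle duality.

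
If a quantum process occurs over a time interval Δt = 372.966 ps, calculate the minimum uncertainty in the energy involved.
882.402 neV

Using the energy-time uncertainty principle:
ΔEΔt ≥ ℏ/2

The minimum uncertainty in energy is:
ΔE_min = ℏ/(2Δt)
ΔE_min = (1.055e-34 J·s) / (2 × 3.730e-10 s)
ΔE_min = 1.414e-25 J = 882.402 neV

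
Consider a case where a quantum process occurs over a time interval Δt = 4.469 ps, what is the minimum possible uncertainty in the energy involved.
73.642 μeV

Using the energy-time uncertainty principle:
ΔEΔt ≥ ℏ/2

The minimum uncertainty in energy is:
ΔE_min = ℏ/(2Δt)
ΔE_min = (1.055e-34 J·s) / (2 × 4.469e-12 s)
ΔE_min = 1.180e-23 J = 73.642 μeV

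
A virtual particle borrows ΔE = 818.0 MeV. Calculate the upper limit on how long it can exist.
4.023 × 10^-25 s

Using the energy-time uncertainty principle:
ΔEΔt ≥ ℏ/2

For a virtual particle borrowing energy ΔE, the maximum lifetime is:
Δt_max = ℏ/(2ΔE)

Converting energy:
ΔE = 818.0 MeV = 1.311e-10 J

Δt_max = (1.055e-34 J·s) / (2 × 1.311e-10 J)
Δt_max = 4.023e-25 s = 4.023 × 10^-25 s

Virtual particles with higher borrowed energy exist for shorter times.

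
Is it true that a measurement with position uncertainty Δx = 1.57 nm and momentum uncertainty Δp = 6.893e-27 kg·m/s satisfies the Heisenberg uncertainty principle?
No, it violates the uncertainty principle (impossible measurement).

Calculate the product ΔxΔp:
ΔxΔp = (1.570e-09 m) × (6.893e-27 kg·m/s)
ΔxΔp = 1.082e-35 J·s

Compare to the minimum allowed value ℏ/2:
ℏ/2 = 5.273e-35 J·s

Since ΔxΔp = 1.082e-35 J·s < 5.273e-35 J·s = ℏ/2,
the measurement violates the uncertainty principle.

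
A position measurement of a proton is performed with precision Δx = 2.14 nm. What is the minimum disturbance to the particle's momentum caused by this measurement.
2.464 × 10^-26 kg·m/s

The uncertainty principle implies that measuring position disturbs momentum:
ΔxΔp ≥ ℏ/2

When we measure position with precision Δx, we necessarily introduce a momentum uncertainty:
Δp ≥ ℏ/(2Δx)
Δp_min = (1.055e-34 J·s) / (2 × 2.140e-09 m)
Δp_min = 2.464e-26 kg·m/s

The more precisely we measure position, the greater the momentum disturbance.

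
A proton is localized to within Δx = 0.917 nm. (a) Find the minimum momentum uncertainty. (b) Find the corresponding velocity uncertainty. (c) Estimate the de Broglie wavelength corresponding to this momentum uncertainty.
(a) Δp_min = 5.750 × 10^-26 kg·m/s
(b) Δv_min = 34.378 m/s
(c) λ_dB = 11.523 nm

Step-by-step:

(a) From the uncertainty principle:
Δp_min = ℏ/(2Δx) = (1.055e-34 J·s)/(2 × 9.170e-10 m) = 5.750e-26 kg·m/s

(b) The velocity uncertainty:
Δv = Δp/m = (5.750e-26 kg·m/s)/(1.673e-27 kg) = 3.438e+01 m/s = 34.378 m/s

(c) The de Broglie wavelength for this momentum:
λ = h/p = (6.626e-34 J·s)/(5.750e-26 kg·m/s) = 1.152e-08 m = 11.523 nm

Note: The de Broglie wavelength is comparable to the localization size, as expected from wave-particle duality.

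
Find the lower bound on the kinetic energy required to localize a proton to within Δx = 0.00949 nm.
57.600 meV

Localizing a particle requires giving it sufficient momentum uncertainty:

1. From uncertainty principle: Δp ≥ ℏ/(2Δx)
   Δp_min = (1.055e-34 J·s) / (2 × 9.490e-12 m)
   Δp_min = 5.556e-24 kg·m/s

2. This momentum uncertainty corresponds to kinetic energy:
   KE ≈ (Δp)²/(2m) = (5.556e-24)²/(2 × 1.673e-27 kg)
   KE = 9.229e-21 J = 57.600 meV

Tighter localization requires more energy.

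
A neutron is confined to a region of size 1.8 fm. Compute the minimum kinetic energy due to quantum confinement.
1.599 MeV

Using the uncertainty principle:

1. Position uncertainty: Δx ≈ 1.800e-15 m
2. Minimum momentum uncertainty: Δp = ℏ/(2Δx) = 2.929e-20 kg·m/s
3. Minimum kinetic energy:
   KE = (Δp)²/(2m) = (2.929e-20)²/(2 × 1.675e-27 kg)
   KE = 2.562e-13 J = 1.599 MeV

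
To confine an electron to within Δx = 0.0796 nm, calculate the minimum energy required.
1.503 eV

Localizing a particle requires giving it sufficient momentum uncertainty:

1. From uncertainty principle: Δp ≥ ℏ/(2Δx)
   Δp_min = (1.055e-34 J·s) / (2 × 7.960e-11 m)
   Δp_min = 6.624e-25 kg·m/s

2. This momentum uncertainty corresponds to kinetic energy:
   KE ≈ (Δp)²/(2m) = (6.624e-25)²/(2 × 9.109e-31 kg)
   KE = 2.409e-19 J = 1.503 eV

Tighter localization requires more energy.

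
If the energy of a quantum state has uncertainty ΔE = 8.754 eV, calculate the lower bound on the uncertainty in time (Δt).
37.595 as

Using the energy-time uncertainty principle:
ΔEΔt ≥ ℏ/2

The minimum uncertainty in time is:
Δt_min = ℏ/(2ΔE)
Δt_min = (1.055e-34 J·s) / (2 × 1.403e-18 J)
Δt_min = 3.759e-17 s = 37.595 as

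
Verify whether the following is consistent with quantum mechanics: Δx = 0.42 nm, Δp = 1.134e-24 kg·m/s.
Yes, it satisfies the uncertainty principle.

Calculate the product ΔxΔp:
ΔxΔp = (4.200e-10 m) × (1.134e-24 kg·m/s)
ΔxΔp = 4.763e-34 J·s

Compare to the minimum allowed value ℏ/2:
ℏ/2 = 5.273e-35 J·s

Since ΔxΔp = 4.763e-34 J·s ≥ 5.273e-35 J·s = ℏ/2,
the measurement satisfies the uncertainty principle.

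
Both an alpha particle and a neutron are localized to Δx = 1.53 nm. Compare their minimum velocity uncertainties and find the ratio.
The neutron has the larger minimum velocity uncertainty, by a ratio of 4.0.

For both particles, Δp_min = ℏ/(2Δx) = 3.446e-26 kg·m/s (same for both).

The velocity uncertainty is Δv = Δp/m:
- alpha particle: Δv = 3.446e-26 / 6.645e-27 = 5.187e+00 m/s = 5.187 m/s
- neutron: Δv = 3.446e-26 / 1.675e-27 = 2.058e+01 m/s = 20.576 m/s

Ratio: 2.058e+01 / 5.187e+00 = 4.0

The lighter particle has larger velocity uncertainty because Δv ∝ 1/m.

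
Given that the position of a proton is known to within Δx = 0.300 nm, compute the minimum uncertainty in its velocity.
105.082 m/s

Using the Heisenberg uncertainty principle and Δp = mΔv:
ΔxΔp ≥ ℏ/2
Δx(mΔv) ≥ ℏ/2

The minimum uncertainty in velocity is:
Δv_min = ℏ/(2mΔx)
Δv_min = (1.055e-34 J·s) / (2 × 1.673e-27 kg × 3.000e-10 m)
Δv_min = 1.051e+02 m/s = 105.082 m/s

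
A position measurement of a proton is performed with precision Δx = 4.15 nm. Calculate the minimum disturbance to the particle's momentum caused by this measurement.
1.271 × 10^-26 kg·m/s

The uncertainty principle implies that measuring position disturbs momentum:
ΔxΔp ≥ ℏ/2

When we measure position with precision Δx, we necessarily introduce a momentum uncertainty:
Δp ≥ ℏ/(2Δx)
Δp_min = (1.055e-34 J·s) / (2 × 4.150e-09 m)
Δp_min = 1.271e-26 kg·m/s

The more precisely we measure position, the greater the momentum disturbance.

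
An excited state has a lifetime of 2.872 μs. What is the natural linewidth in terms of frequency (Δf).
27.708 kHz

Using the energy-time uncertainty principle and E = hf:
ΔEΔt ≥ ℏ/2
hΔf·Δt ≥ ℏ/2

The minimum frequency uncertainty is:
Δf = ℏ/(2hτ) = 1/(4πτ)
Δf = 1/(4π × 2.872e-06 s)
Δf = 2.771e+04 Hz = 27.708 kHz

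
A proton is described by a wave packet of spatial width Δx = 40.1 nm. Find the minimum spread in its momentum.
1.315 × 10^-27 kg·m/s

For a wave packet, the spatial width Δx and momentum spread Δp are related by the uncertainty principle:
ΔxΔp ≥ ℏ/2

The minimum momentum spread is:
Δp_min = ℏ/(2Δx)
Δp_min = (1.055e-34 J·s) / (2 × 4.010e-08 m)
Δp_min = 1.315e-27 kg·m/s

A wave packet cannot have both a well-defined position and well-defined momentum.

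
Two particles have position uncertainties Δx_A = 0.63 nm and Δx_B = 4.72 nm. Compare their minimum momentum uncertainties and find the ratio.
Particle A has the larger minimum momentum uncertainty, by a factor of 7.49.

For each particle, the minimum momentum uncertainty is Δp_min = ℏ/(2Δx):

Particle A: Δp_A = ℏ/(2×6.300e-10 m) = 8.370e-26 kg·m/s
Particle B: Δp_B = ℏ/(2×4.720e-09 m) = 1.117e-26 kg·m/s

Ratio: Δp_A/Δp_B = 7.49

Since Δp_min ∝ 1/Δx, the particle with smaller position uncertainty (A) has larger momentum uncertainty.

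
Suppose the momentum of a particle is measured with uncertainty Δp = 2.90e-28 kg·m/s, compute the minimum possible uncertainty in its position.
181.823 nm

Using the Heisenberg uncertainty principle:
ΔxΔp ≥ ℏ/2

The minimum uncertainty in position is:
Δx_min = ℏ/(2Δp)
Δx_min = (1.055e-34 J·s) / (2 × 2.900e-28 kg·m/s)
Δx_min = 1.818e-07 m = 181.823 nm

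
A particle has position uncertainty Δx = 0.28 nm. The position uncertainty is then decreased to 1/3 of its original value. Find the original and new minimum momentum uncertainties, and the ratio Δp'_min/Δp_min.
Original Δp_min = 1.883 × 10^-25 kg·m/s; new Δp'_min = 5.649 × 10^-25 kg·m/s; ratio Δp'_min/Δp_min = 3.

From the uncertainty principle ΔxΔp ≥ ℏ/2, the minimum momentum uncertainty is Δp_min = ℏ/(2Δx).

Original (Δx = 0.28 nm = 2.800e-10 m):
Δp_min = (1.055e-34 J·s)/(2 × 2.800e-10 m) = 1.883e-25 kg·m/s

When Δx → (1/3)Δx:
Δp'_min = ℏ/(2 × (1/3)Δx) = 3 × ℏ/(2Δx) = 3 × Δp_min
Δp'_min = 3 × 1.883e-25 kg·m/s = 5.649e-25 kg·m/s

Since Δp_min ∝ 1/Δx, when Δx is decreased to 1/3 of its original value, Δp_min increases to 3 times its original value.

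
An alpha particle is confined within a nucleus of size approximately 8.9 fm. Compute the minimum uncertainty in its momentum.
5.925 × 10^-21 kg·m/s

Using the Heisenberg uncertainty principle:
ΔxΔp ≥ ℏ/2

With Δx ≈ L = 8.900e-15 m (the confinement size):
Δp_min = ℏ/(2Δx)
Δp_min = (1.055e-34 J·s) / (2 × 8.900e-15 m)
Δp_min = 5.925e-21 kg·m/s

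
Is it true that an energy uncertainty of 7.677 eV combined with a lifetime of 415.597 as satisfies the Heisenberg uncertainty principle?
Yes, it satisfies the uncertainty relation.

Calculate the product ΔEΔt:
ΔE = 7.677 eV = 1.230e-18 J
ΔEΔt = (1.230e-18 J) × (4.156e-16 s)
ΔEΔt = 5.112e-34 J·s

Compare to the minimum allowed value ℏ/2:
ℏ/2 = 5.273e-35 J·s

Since ΔEΔt = 5.112e-34 J·s ≥ 5.273e-35 J·s = ℏ/2,
this satisfies the uncertainty relation.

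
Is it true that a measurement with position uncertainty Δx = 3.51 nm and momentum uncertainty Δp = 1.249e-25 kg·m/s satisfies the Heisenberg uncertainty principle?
Yes, it satisfies the uncertainty principle.

Calculate the product ΔxΔp:
ΔxΔp = (3.510e-09 m) × (1.249e-25 kg·m/s)
ΔxΔp = 4.384e-34 J·s

Compare to the minimum allowed value ℏ/2:
ℏ/2 = 5.273e-35 J·s

Since ΔxΔp = 4.384e-34 J·s ≥ 5.273e-35 J·s = ℏ/2,
the measurement satisfies the uncertainty principle.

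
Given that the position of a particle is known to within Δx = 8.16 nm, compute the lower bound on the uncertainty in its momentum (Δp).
6.462 × 10^-27 kg·m/s

Using the Heisenberg uncertainty principle:
ΔxΔp ≥ ℏ/2

The minimum uncertainty in momentum is:
Δp_min = ℏ/(2Δx)
Δp_min = (1.055e-34 J·s) / (2 × 8.160e-09 m)
Δp_min = 6.462e-27 kg·m/s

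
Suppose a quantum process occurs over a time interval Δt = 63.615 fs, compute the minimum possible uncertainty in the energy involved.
5.173 meV

Using the energy-time uncertainty principle:
ΔEΔt ≥ ℏ/2

The minimum uncertainty in energy is:
ΔE_min = ℏ/(2Δt)
ΔE_min = (1.055e-34 J·s) / (2 × 6.362e-14 s)
ΔE_min = 8.289e-22 J = 5.173 meV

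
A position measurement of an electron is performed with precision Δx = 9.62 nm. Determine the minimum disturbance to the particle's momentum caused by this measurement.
5.481 × 10^-27 kg·m/s

The uncertainty principle implies that measuring position disturbs momentum:
ΔxΔp ≥ ℏ/2

When we measure position with precision Δx, we necessarily introduce a momentum uncertainty:
Δp ≥ ℏ/(2Δx)
Δp_min = (1.055e-34 J·s) / (2 × 9.620e-09 m)
Δp_min = 5.481e-27 kg·m/s

The more precisely we measure position, the greater the momentum disturbance.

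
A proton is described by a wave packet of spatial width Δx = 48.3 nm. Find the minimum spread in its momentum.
1.092 × 10^-27 kg·m/s

For a wave packet, the spatial width Δx and momentum spread Δp are related by the uncertainty principle:
ΔxΔp ≥ ℏ/2

The minimum momentum spread is:
Δp_min = ℏ/(2Δx)
Δp_min = (1.055e-34 J·s) / (2 × 4.830e-08 m)
Δp_min = 1.092e-27 kg·m/s

A wave packet cannot have both a well-defined position and well-defined momentum.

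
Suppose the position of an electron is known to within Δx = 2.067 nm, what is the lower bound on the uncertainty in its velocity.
28.004 km/s

Using the Heisenberg uncertainty principle and Δp = mΔv:
ΔxΔp ≥ ℏ/2
Δx(mΔv) ≥ ℏ/2

The minimum uncertainty in velocity is:
Δv_min = ℏ/(2mΔx)
Δv_min = (1.055e-34 J·s) / (2 × 9.109e-31 kg × 2.067e-09 m)
Δv_min = 2.800e+04 m/s = 28.004 km/s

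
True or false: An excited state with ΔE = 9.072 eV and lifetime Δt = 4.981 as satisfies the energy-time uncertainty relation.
No, it violates the uncertainty relation.

Calculate the product ΔEΔt:
ΔE = 9.072 eV = 1.453e-18 J
ΔEΔt = (1.453e-18 J) × (4.981e-18 s)
ΔEΔt = 7.240e-36 J·s

Compare to the minimum allowed value ℏ/2:
ℏ/2 = 5.273e-35 J·s

Since ΔEΔt = 7.240e-36 J·s < 5.273e-35 J·s = ℏ/2,
this violates the uncertainty relation.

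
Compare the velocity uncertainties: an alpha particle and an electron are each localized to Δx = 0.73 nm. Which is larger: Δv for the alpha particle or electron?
The electron has the larger minimum velocity uncertainty, by a ratio of 7294.3.

For both particles, Δp_min = ℏ/(2Δx) = 7.223e-26 kg·m/s (same for both).

The velocity uncertainty is Δv = Δp/m:
- alpha particle: Δv = 7.223e-26 / 6.645e-27 = 1.087e+01 m/s = 10.871 m/s
- electron: Δv = 7.223e-26 / 9.109e-31 = 7.929e+04 m/s = 79.293 km/s

Ratio: 7.929e+04 / 1.087e+01 = 7294.3

The lighter particle has larger velocity uncertainty because Δv ∝ 1/m.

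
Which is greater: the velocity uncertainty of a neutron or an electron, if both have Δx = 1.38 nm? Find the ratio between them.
The electron has the larger minimum velocity uncertainty, by a ratio of 1838.7.

For both particles, Δp_min = ℏ/(2Δx) = 3.821e-26 kg·m/s (same for both).

The velocity uncertainty is Δv = Δp/m:
- neutron: Δv = 3.821e-26 / 1.675e-27 = 2.281e+01 m/s = 22.812 m/s
- electron: Δv = 3.821e-26 / 9.109e-31 = 4.194e+04 m/s = 41.945 km/s

Ratio: 4.194e+04 / 2.281e+01 = 1838.7

The lighter particle has larger velocity uncertainty because Δv ∝ 1/m.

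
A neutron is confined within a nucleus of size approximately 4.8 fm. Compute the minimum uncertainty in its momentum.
1.099 × 10^-20 kg·m/s

Using the Heisenberg uncertainty principle:
ΔxΔp ≥ ℏ/2

With Δx ≈ L = 4.800e-15 m (the confinement size):
Δp_min = ℏ/(2Δx)
Δp_min = (1.055e-34 J·s) / (2 × 4.800e-15 m)
Δp_min = 1.099e-20 kg·m/s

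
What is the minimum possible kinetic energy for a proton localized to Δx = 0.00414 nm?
302.659 meV

Localizing a particle requires giving it sufficient momentum uncertainty:

1. From uncertainty principle: Δp ≥ ℏ/(2Δx)
   Δp_min = (1.055e-34 J·s) / (2 × 4.140e-12 m)
   Δp_min = 1.274e-23 kg·m/s

2. This momentum uncertainty corresponds to kinetic energy:
   KE ≈ (Δp)²/(2m) = (1.274e-23)²/(2 × 1.673e-27 kg)
   KE = 4.849e-20 J = 302.659 meV

Tighter localization requires more energy.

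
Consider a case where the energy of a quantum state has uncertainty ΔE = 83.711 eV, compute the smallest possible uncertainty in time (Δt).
3.931 as

Using the energy-time uncertainty principle:
ΔEΔt ≥ ℏ/2

The minimum uncertainty in time is:
Δt_min = ℏ/(2ΔE)
Δt_min = (1.055e-34 J·s) / (2 × 1.341e-17 J)
Δt_min = 3.931e-18 s = 3.931 as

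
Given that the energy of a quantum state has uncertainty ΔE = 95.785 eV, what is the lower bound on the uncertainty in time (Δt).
3.436 as

Using the energy-time uncertainty principle:
ΔEΔt ≥ ℏ/2

The minimum uncertainty in time is:
Δt_min = ℏ/(2ΔE)
Δt_min = (1.055e-34 J·s) / (2 × 1.535e-17 J)
Δt_min = 3.436e-18 s = 3.436 as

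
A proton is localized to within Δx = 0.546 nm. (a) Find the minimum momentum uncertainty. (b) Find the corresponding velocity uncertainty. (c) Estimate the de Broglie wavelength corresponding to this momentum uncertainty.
(a) Δp_min = 9.657 × 10^-26 kg·m/s
(b) Δv_min = 57.737 m/s
(c) λ_dB = 6.861 nm

Step-by-step:

(a) From the uncertainty principle:
Δp_min = ℏ/(2Δx) = (1.055e-34 J·s)/(2 × 5.460e-10 m) = 9.657e-26 kg·m/s

(b) The velocity uncertainty:
Δv = Δp/m = (9.657e-26 kg·m/s)/(1.673e-27 kg) = 5.774e+01 m/s = 57.737 m/s

(c) The de Broglie wavelength for this momentum:
λ = h/p = (6.626e-34 J·s)/(9.657e-26 kg·m/s) = 6.861e-09 m = 6.861 nm

Note: The de Broglie wavelength is comparable to the localization size, as expected from wave-particle duality.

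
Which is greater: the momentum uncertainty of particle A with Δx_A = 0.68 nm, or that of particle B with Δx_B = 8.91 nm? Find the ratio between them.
Particle A has the larger minimum momentum uncertainty, by a factor of 13.10.

For each particle, the minimum momentum uncertainty is Δp_min = ℏ/(2Δx):

Particle A: Δp_A = ℏ/(2×6.800e-10 m) = 7.754e-26 kg·m/s
Particle B: Δp_B = ℏ/(2×8.910e-09 m) = 5.918e-27 kg·m/s

Ratio: Δp_A/Δp_B = 13.10

Since Δp_min ∝ 1/Δx, the particle with smaller position uncertainty (A) has larger momentum uncertainty.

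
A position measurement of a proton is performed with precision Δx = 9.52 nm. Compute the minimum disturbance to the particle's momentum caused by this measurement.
5.539 × 10^-27 kg·m/s

The uncertainty principle implies that measuring position disturbs momentum:
ΔxΔp ≥ ℏ/2

When we measure position with precision Δx, we necessarily introduce a momentum uncertainty:
Δp ≥ ℏ/(2Δx)
Δp_min = (1.055e-34 J·s) / (2 × 9.520e-09 m)
Δp_min = 5.539e-27 kg·m/s

The more precisely we measure position, the greater the momentum disturbance.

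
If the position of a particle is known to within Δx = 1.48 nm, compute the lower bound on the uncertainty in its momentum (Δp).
3.563 × 10^-26 kg·m/s

Using the Heisenberg uncertainty principle:
ΔxΔp ≥ ℏ/2

The minimum uncertainty in momentum is:
Δp_min = ℏ/(2Δx)
Δp_min = (1.055e-34 J·s) / (2 × 1.480e-09 m)
Δp_min = 3.563e-26 kg·m/s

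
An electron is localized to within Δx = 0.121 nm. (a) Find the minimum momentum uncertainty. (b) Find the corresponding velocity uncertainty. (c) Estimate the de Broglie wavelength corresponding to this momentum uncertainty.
(a) Δp_min = 4.358 × 10^-25 kg·m/s
(b) Δv_min = 478.379 km/s
(c) λ_dB = 1.521 nm

Step-by-step:

(a) From the uncertainty principle:
Δp_min = ℏ/(2Δx) = (1.055e-34 J·s)/(2 × 1.210e-10 m) = 4.358e-25 kg·m/s

(b) The velocity uncertainty:
Δv = Δp/m = (4.358e-25 kg·m/s)/(9.109e-31 kg) = 4.784e+05 m/s = 478.379 km/s

(c) The de Broglie wavelength for this momentum:
λ = h/p = (6.626e-34 J·s)/(4.358e-25 kg·m/s) = 1.521e-09 m = 1.521 nm

Note: The de Broglie wavelength is comparable to the localization size, as expected from wave-particle duality.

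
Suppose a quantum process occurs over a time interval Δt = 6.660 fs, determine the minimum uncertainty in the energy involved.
49.415 meV

Using the energy-time uncertainty principle:
ΔEΔt ≥ ℏ/2

The minimum uncertainty in energy is:
ΔE_min = ℏ/(2Δt)
ΔE_min = (1.055e-34 J·s) / (2 × 6.660e-15 s)
ΔE_min = 7.917e-21 J = 49.415 meV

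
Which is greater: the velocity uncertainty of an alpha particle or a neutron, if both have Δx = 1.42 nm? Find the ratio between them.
The neutron has the larger minimum velocity uncertainty, by a ratio of 4.0.

For both particles, Δp_min = ℏ/(2Δx) = 3.713e-26 kg·m/s (same for both).

The velocity uncertainty is Δv = Δp/m:
- alpha particle: Δv = 3.713e-26 / 6.645e-27 = 5.588e+00 m/s = 5.588 m/s
- neutron: Δv = 3.713e-26 / 1.675e-27 = 2.217e+01 m/s = 22.170 m/s

Ratio: 2.217e+01 / 5.588e+00 = 4.0

The lighter particle has larger velocity uncertainty because Δv ∝ 1/m.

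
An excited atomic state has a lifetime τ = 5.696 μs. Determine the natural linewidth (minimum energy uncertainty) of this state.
57.778 peV

Using the energy-time uncertainty principle:
ΔEΔt ≥ ℏ/2

The lifetime τ represents the time uncertainty Δt.
The natural linewidth (minimum energy uncertainty) is:

ΔE = ℏ/(2τ)
ΔE = (1.055e-34 J·s) / (2 × 5.696e-06 s)
ΔE = 9.257e-30 J = 57.778 peV

This natural linewidth limits the precision of spectroscopic measurements.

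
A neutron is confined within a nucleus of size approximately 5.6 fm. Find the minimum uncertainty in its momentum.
9.416 × 10^-21 kg·m/s

Using the Heisenberg uncertainty principle:
ΔxΔp ≥ ℏ/2

With Δx ≈ L = 5.600e-15 m (the confinement size):
Δp_min = ℏ/(2Δx)
Δp_min = (1.055e-34 J·s) / (2 × 5.600e-15 m)
Δp_min = 9.416e-21 kg·m/s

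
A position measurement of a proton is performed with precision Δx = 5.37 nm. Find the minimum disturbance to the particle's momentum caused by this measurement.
9.819 × 10^-27 kg·m/s

The uncertainty principle implies that measuring position disturbs momentum:
ΔxΔp ≥ ℏ/2

When we measure position with precision Δx, we necessarily introduce a momentum uncertainty:
Δp ≥ ℏ/(2Δx)
Δp_min = (1.055e-34 J·s) / (2 × 5.370e-09 m)
Δp_min = 9.819e-27 kg·m/s

The more precisely we measure position, the greater the momentum disturbance.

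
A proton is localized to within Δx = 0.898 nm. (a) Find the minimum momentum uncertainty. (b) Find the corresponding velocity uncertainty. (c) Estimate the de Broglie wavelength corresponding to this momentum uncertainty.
(a) Δp_min = 5.872 × 10^-26 kg·m/s
(b) Δv_min = 35.105 m/s
(c) λ_dB = 11.285 nm

Step-by-step:

(a) From the uncertainty principle:
Δp_min = ℏ/(2Δx) = (1.055e-34 J·s)/(2 × 8.980e-10 m) = 5.872e-26 kg·m/s

(b) The velocity uncertainty:
Δv = Δp/m = (5.872e-26 kg·m/s)/(1.673e-27 kg) = 3.511e+01 m/s = 35.105 m/s

(c) The de Broglie wavelength for this momentum:
λ = h/p = (6.626e-34 J·s)/(5.872e-26 kg·m/s) = 1.128e-08 m = 11.285 nm

Note: The de Broglie wavelength is comparable to the localization size, as expected from wave-particle duality.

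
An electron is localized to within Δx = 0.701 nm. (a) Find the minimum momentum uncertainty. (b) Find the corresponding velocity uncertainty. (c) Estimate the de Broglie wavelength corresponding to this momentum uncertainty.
(a) Δp_min = 7.522 × 10^-26 kg·m/s
(b) Δv_min = 82.573 km/s
(c) λ_dB = 8.809 nm

Step-by-step:

(a) From the uncertainty principle:
Δp_min = ℏ/(2Δx) = (1.055e-34 J·s)/(2 × 7.010e-10 m) = 7.522e-26 kg·m/s

(b) The velocity uncertainty:
Δv = Δp/m = (7.522e-26 kg·m/s)/(9.109e-31 kg) = 8.257e+04 m/s = 82.573 km/s

(c) The de Broglie wavelength for this momentum:
λ = h/p = (6.626e-34 J·s)/(7.522e-26 kg·m/s) = 8.809e-09 m = 8.809 nm

Note: The de Broglie wavelength is comparable to the localization size, as expected from wave-particle duality.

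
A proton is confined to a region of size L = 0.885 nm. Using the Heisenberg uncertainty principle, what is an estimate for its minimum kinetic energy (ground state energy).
6.623 μeV

Using the uncertainty principle to estimate ground state energy:

1. The position uncertainty is approximately the confinement size:
   Δx ≈ L = 8.850e-10 m

2. From ΔxΔp ≥ ℏ/2, the minimum momentum uncertainty is:
   Δp ≈ ℏ/(2L) = 5.958e-26 kg·m/s

3. The kinetic energy is approximately:
   KE ≈ (Δp)²/(2m) = (5.958e-26)²/(2 × 1.673e-27 kg)
   KE ≈ 1.061e-24 J = 6.623 μeV

This is an order-of-magnitude estimate of the ground state energy.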